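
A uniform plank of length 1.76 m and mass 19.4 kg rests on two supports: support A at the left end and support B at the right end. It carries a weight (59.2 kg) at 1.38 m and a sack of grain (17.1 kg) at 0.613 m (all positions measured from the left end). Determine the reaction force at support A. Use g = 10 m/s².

R_A ≈ 336 N

Take moments about support B.
Beam weight: 19.4 × 10 = 194 N down at 0.88 m → arm 0.88 m, τ = 194 × 0.88 = 170.7 N·m counterclockwise.
Weight: 59.2 × 10 = 592 N down at 1.38 m → arm 0.38 m, τ = 592 × 0.38 = 225 N·m counterclockwise.
Sack of grain: 17.1 × 10 = 171 N down at 0.613 m → arm 1.147 m, τ = 171 × 1.147 = 196.1 N·m counterclockwise.
Net load moment about support B = 591.8 N·m counterclockwise.
Reaction R at support A is upward at 0 m, arm 1.76 m → moment R × 1.76 clockwise.
Balancing moments: R × 1.76 = 591.8, giving R = 336 N.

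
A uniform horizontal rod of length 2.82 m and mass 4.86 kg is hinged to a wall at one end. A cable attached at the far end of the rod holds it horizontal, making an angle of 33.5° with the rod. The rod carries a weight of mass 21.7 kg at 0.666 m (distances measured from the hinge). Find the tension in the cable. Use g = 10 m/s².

T ≈ 137 N

About the hinge:
Beam weight: 4.86 × 10 = 48.6 N down at 1.41 m → arm 1.41 m, τ = 48.6 × 1.41 = 68.53 N·m clockwise.
Weight: 21.7 × 10 = 217 N down at 0.666 m → arm 0.666 m, τ = 217 × 0.666 = 144.5 N·m clockwise.
Total clockwise load moment = 213 N·m.
The cable tension T acts at 2.82 m; only its component perpendicular to the rod, T sinθ, produces torque. sin 33.5° = 0.5519.
Στ = 0 ⇒ T × 2.82 × 0.5519 = 213 ⇒ T = 213 / 1.556 = 137 N.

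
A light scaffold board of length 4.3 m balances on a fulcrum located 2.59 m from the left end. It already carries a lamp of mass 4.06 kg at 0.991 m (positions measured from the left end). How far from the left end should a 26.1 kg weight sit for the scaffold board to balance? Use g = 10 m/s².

x ≈ 2.84 m from the left end

Sum moments about the fulcrum (at 2.59 m from the left end) (the support reaction has zero arm there).
Lamp: 4.06 × 10 = 40.6 N down at 0.991 m → arm 1.599 m, τ = 40.6 × 1.599 = 64.92 N·m counterclockwise.
Net moment of existing loads = 64.92 N·m counterclockwise.
The weight weighs 26.1 × 10 = 261 N and must supply an equal clockwise moment, so its lever arm about the fulcrum is 64.92 / 261 = 0.249 m.
That puts it at 2.59 + 0.249 = 2.84 m from the left end.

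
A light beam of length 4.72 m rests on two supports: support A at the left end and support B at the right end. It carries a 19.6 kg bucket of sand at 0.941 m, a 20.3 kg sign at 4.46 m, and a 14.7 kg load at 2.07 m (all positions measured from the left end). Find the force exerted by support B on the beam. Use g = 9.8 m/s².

Choose support A as the axis so its reaction then has zero moment arm.
Bucket of sand: 19.6 × 9.8 = 192.1 N down at 0.941 m → arm 0.941 m, τ = 192.1 × 0.941 = 180.8 N·m clockwise.
Sign: 20.3 × 9.8 = 198.9 N down at 4.46 m → arm 4.46 m, τ = 198.9 × 4.46 = 887.1 N·m clockwise.
Load: 14.7 × 9.8 = 144.1 N down at 2.07 m → arm 2.07 m, τ = 144.1 × 2.07 = 298.3 N·m clockwise.
Net load moment about support A = 1366 N·m clockwise.
Reaction R at support B is upward at 4.72 m, arm 4.72 m → moment R × 4.72 counterclockwise.
Balancing moments: R × 4.72 = 1366, giving R = 289 N.

R_B ≈ 289 N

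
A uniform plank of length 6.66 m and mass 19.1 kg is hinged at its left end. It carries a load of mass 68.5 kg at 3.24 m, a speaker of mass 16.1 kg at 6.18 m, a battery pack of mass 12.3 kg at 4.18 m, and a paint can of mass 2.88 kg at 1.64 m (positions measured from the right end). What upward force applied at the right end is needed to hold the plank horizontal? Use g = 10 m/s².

F ≈ 526 N

Taking torques about the left end:
Beam weight: 19.1 × 10 = 191 N down at 3.33 m → arm 3.33 m, τ = 191 × 3.33 = 636 N·m clockwise.
Load: 68.5 × 10 = 685 N down at 3.24 m → arm 3.42 m, τ = 685 × 3.42 = 2343 N·m clockwise.
Speaker: 16.1 × 10 = 161 N down at 6.18 m → arm 0.48 m, τ = 161 × 0.48 = 77.28 N·m clockwise.
Battery pack: 12.3 × 10 = 123 N down at 4.18 m → arm 2.48 m, τ = 123 × 2.48 = 305 N·m clockwise.
Paint can: 2.88 × 10 = 28.8 N down at 1.64 m → arm 5.02 m, τ = 28.8 × 5.02 = 144.6 N·m clockwise.
Net moment of the loads = 3506 N·m clockwise.
The upward force F acts at the right end, arm 6.66 m, giving F × 6.66 counterclockwise.
For rotational equilibrium, F × 6.66 = 3506, so F = 3506 / 6.66 = 526 N.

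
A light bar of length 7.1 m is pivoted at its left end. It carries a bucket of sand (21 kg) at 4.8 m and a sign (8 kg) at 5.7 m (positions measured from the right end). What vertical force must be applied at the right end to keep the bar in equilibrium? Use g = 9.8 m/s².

F ≈ 82.1 N

Sum moments about the left end (the unknown pivot reaction has zero arm there).
Bucket of sand: 21 × 9.8 = 205.8 N down at 4.8 m → arm 2.3 m, τ = 205.8 × 2.3 = 473.3 N·m clockwise.
Sign: 8 × 9.8 = 78.4 N down at 5.7 m → arm 1.4 m, τ = 78.4 × 1.4 = 109.8 N·m clockwise.
Net moment of the loads = 583.1 N·m clockwise.
The upward force F acts at the right end, arm 7.1 m, giving F × 7.1 counterclockwise.
Στ = 0 ⇒ F × 7.1 = 583.1 ⇒ F = 583.1 / 7.1 = 82.1 N.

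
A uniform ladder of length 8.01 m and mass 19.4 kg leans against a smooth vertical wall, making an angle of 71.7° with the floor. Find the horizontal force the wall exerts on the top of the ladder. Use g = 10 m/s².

N_wall ≈ 32.1 N

About the foot of the ladder:
Ladder weight 19.4×10 = 194 N acts at 4.005 m along the ladder; its horizontal arm is 4.005·cos71.7° = 1.258 m → τ = 244.1 N·m clockwise.
Wall normal N acts horizontally at the top; its moment arm is the height L sinθ = 8.01·sin71.7° = 7.605 m, counterclockwise.
Balancing moments: N × 7.605 = 244.1, giving N = 32.1 N.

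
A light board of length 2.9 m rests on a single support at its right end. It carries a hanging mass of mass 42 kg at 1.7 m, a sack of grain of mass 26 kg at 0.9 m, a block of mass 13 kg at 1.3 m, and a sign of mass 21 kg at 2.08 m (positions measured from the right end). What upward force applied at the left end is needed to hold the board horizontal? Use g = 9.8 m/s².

F ≈ 525 N

Taking torques about the right end:
Hanging mass: 42 × 9.8 = 411.6 N down at 1.7 m → arm 1.7 m, τ = 411.6 × 1.7 = 699.7 N·m counterclockwise.
Sack of grain: 26 × 9.8 = 254.8 N down at 0.9 m → arm 0.9 m, τ = 254.8 × 0.9 = 229.3 N·m counterclockwise.
Block: 13 × 9.8 = 127.4 N down at 1.3 m → arm 1.3 m, τ = 127.4 × 1.3 = 165.6 N·m counterclockwise.
Sign: 21 × 9.8 = 205.8 N down at 2.08 m → arm 2.08 m, τ = 205.8 × 2.08 = 428.1 N·m counterclockwise.
Net moment of the loads = 1523 N·m counterclockwise.
The upward force F acts at the left end, arm 2.9 m, giving F × 2.9 clockwise.
Setting net torque to zero: F × 2.9 = 1523 → F = 1523 / 2.9 = 525 N.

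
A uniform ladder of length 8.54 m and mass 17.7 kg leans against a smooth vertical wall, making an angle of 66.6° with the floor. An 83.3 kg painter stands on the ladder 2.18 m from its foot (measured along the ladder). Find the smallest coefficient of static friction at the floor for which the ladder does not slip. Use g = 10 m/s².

μ_min ≈ 0.129

About the foot of the ladder:
Ladder weight 17.7×10 = 177 N acts at 4.27 m along the ladder; its horizontal arm is 4.27·cos66.6° = 1.696 m → τ = 300.2 N·m clockwise.
Painter: 83.3×10 = 833 N at 2.18 m → arm 0.8658 m → τ = 721.2 N·m clockwise.
Wall normal N acts horizontally at the top; its moment arm is the height L sinθ = 8.54·sin66.6° = 7.838 m, counterclockwise.
For rotational equilibrium, N × 7.838 = 1021, so N = 130.3 N.
ΣFx = 0 ⇒ f = N_wall = 130.3 N. ΣFy = 0 ⇒ N_floor = 1010 N.
μ_min = f / N_floor = 130.3 / 1010 = 0.129.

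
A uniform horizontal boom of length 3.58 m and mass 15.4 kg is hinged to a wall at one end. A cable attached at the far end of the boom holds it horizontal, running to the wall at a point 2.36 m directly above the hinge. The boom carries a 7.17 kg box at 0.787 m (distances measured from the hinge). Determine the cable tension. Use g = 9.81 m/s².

T ≈ 165 N

About the hinge:
Beam weight: 15.4 × 9.81 = 151.1 N down at 1.79 m → arm 1.79 m, τ = 151.1 × 1.79 = 270.5 N·m clockwise.
Box: 7.17 × 9.81 = 70.34 N down at 0.787 m → arm 0.787 m, τ = 70.34 × 0.787 = 55.36 N·m clockwise.
Total clockwise load moment = 325.9 N·m.
The cable tension T acts at 3.58 m; only its component perpendicular to the boom, T sinθ, produces torque. sinθ = h/√(h²+d²) = 2.36/√(2.36²+3.58²) = 0.5504.
Στ = 0 ⇒ T × 3.58 × 0.5504 = 325.9 ⇒ T = 325.9 / 1.97 = 165 N.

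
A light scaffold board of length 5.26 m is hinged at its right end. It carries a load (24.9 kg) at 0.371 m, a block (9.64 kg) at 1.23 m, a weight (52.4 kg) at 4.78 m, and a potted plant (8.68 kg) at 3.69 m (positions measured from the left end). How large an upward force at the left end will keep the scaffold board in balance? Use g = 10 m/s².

Choose the right end as the axis so the unknown pivot reaction has zero arm there.
Load: 24.9 × 10 = 249 N down at 0.371 m → arm 4.889 m, τ = 249 × 4.889 = 1217 N·m counterclockwise.
Block: 9.64 × 10 = 96.4 N down at 1.23 m → arm 4.03 m, τ = 96.4 × 4.03 = 388.5 N·m counterclockwise.
Weight: 52.4 × 10 = 524 N down at 4.78 m → arm 0.48 m, τ = 524 × 0.48 = 251.5 N·m counterclockwise.
Potted plant: 8.68 × 10 = 86.8 N down at 3.69 m → arm 1.57 m, τ = 86.8 × 1.57 = 136.3 N·m counterclockwise.
Net moment of the loads = 1993 N·m counterclockwise.
The upward force F acts at the left end, arm 5.26 m, giving F × 5.26 clockwise.
Balancing moments: F × 5.26 = 1993, giving F = 1993 / 5.26 = 379 N.

F ≈ 379 N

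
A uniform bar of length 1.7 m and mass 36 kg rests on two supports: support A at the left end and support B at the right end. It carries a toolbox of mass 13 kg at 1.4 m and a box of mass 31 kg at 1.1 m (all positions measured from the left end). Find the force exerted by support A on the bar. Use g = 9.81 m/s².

R_A ≈ 306 N

About support B:
Beam weight: 36 × 9.81 = 353.2 N down at 0.85 m → arm 0.85 m, τ = 353.2 × 0.85 = 300.2 N·m counterclockwise.
Toolbox: 13 × 9.81 = 127.5 N down at 1.4 m → arm 0.3 m, τ = 127.5 × 0.3 = 38.25 N·m counterclockwise.
Box: 31 × 9.81 = 304.1 N down at 1.1 m → arm 0.6 m, τ = 304.1 × 0.6 = 182.5 N·m counterclockwise.
Net load moment about support B = 521 N·m counterclockwise.
Reaction R at support A is upward at 0 m, arm 1.7 m → moment R × 1.7 clockwise.
Balancing moments: R × 1.7 = 521, giving R = 306 N.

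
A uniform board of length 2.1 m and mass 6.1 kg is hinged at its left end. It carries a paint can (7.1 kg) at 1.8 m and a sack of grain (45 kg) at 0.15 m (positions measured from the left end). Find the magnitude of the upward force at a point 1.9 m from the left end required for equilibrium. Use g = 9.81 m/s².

About the left end:
Beam weight: 6.1 × 9.81 = 59.84 N down at 1.05 m → arm 1.05 m, τ = 59.84 × 1.05 = 62.83 N·m clockwise.
Paint can: 7.1 × 9.81 = 69.65 N down at 1.8 m → arm 1.8 m, τ = 69.65 × 1.8 = 125.4 N·m clockwise.
Sack of grain: 45 × 9.81 = 441.5 N down at 0.15 m → arm 0.15 m, τ = 441.5 × 0.15 = 66.22 N·m clockwise.
Net moment of the loads = 254.5 N·m clockwise.
The upward force F acts at a point 1.9 m from the left end, arm 1.9 m, giving F × 1.9 counterclockwise.
Setting net torque to zero: F × 1.9 = 254.5 → F = 254.5 / 1.9 = 134 N.

F ≈ 134 N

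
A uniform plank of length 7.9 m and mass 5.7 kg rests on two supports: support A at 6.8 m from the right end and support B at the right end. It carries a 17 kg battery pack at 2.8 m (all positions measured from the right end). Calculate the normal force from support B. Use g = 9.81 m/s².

R_B ≈ 122 N

Sum moments about support A (its reaction then has zero moment arm).
Beam weight: 5.7 × 9.81 = 55.92 N down at 3.95 m → arm 2.85 m, τ = 55.92 × 2.85 = 159.4 N·m clockwise.
Battery pack: 17 × 9.81 = 166.8 N down at 2.8 m → arm 4 m, τ = 166.8 × 4 = 667.2 N·m clockwise.
Net load moment about support A = 826.6 N·m clockwise.
Reaction R at support B is upward at 0 m, arm 6.8 m → moment R × 6.8 counterclockwise.
Στ = 0 ⇒ R × 6.8 = 826.6 ⇒ R = 122 N.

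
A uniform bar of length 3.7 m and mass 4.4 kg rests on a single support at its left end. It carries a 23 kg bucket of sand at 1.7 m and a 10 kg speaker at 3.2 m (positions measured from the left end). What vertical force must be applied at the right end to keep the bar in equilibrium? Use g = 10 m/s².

Take moments about the left end.
Beam weight: 4.4 × 10 = 44 N down at 1.85 m → arm 1.85 m, τ = 44 × 1.85 = 81.4 N·m clockwise.
Bucket of sand: 23 × 10 = 230 N down at 1.7 m → arm 1.7 m, τ = 230 × 1.7 = 391 N·m clockwise.
Speaker: 10 × 10 = 100 N down at 3.2 m → arm 3.2 m, τ = 100 × 3.2 = 320 N·m clockwise.
Net moment of the loads = 792.4 N·m clockwise.
The upward force F acts at the right end, arm 3.7 m, giving F × 3.7 counterclockwise.
Setting net torque to zero: F × 3.7 = 792.4 → F = 792.4 / 3.7 = 214 N.

F ≈ 214 N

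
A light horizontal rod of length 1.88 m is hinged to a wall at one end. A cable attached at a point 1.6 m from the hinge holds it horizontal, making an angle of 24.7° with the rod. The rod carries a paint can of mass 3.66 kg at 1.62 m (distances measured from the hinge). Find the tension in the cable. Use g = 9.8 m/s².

T ≈ 86.9 N

About the hinge:
Paint can: 3.66 × 9.8 = 35.87 N down at 1.62 m → arm 1.62 m, τ = 35.87 × 1.62 = 58.11 N·m clockwise.
Total clockwise load moment = 58.11 N·m.
The cable tension T acts at 1.6 m; only its component perpendicular to the rod, T sinθ, produces torque. sin 24.7° = 0.4179.
For rotational equilibrium, T × 1.6 × 0.4179 = 58.11, so T = 58.11 / 0.6686 = 86.9 N.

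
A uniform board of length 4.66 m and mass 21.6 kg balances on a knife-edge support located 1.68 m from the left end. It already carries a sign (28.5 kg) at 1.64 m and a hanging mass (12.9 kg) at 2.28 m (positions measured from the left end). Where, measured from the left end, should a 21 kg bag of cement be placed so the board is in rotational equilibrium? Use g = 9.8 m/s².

Choose the knife-edge support (at 1.68 m from the left end) as the axis so the support reaction has zero arm there.
Beam weight: 21.6 × 9.8 = 211.7 N down at 2.33 m → arm 0.65 m, τ = 211.7 × 0.65 = 137.6 N·m clockwise.
Sign: 28.5 × 9.8 = 279.3 N down at 1.64 m → arm 0.04 m, τ = 279.3 × 0.04 = 11.17 N·m counterclockwise.
Hanging mass: 12.9 × 9.8 = 126.4 N down at 2.28 m → arm 0.6 m, τ = 126.4 × 0.6 = 75.84 N·m clockwise.
Net moment of existing loads = 202.3 N·m clockwise.
The bag of cement weighs 21 × 9.8 = 205.8 N and must supply an equal counterclockwise moment, so its lever arm about the knife-edge support is 202.3 / 205.8 = 0.983 m.
That puts it at 1.68 − 0.983 = 0.697 m from the left end.

x ≈ 0.697 m from the left end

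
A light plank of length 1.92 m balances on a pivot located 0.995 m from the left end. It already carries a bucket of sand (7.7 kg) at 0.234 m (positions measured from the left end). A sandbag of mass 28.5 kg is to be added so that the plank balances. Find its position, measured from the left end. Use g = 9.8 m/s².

x ≈ 1.2 m from the left end

Taking torques about the pivot (at 0.995 m from the left end):
Bucket of sand: 7.7 × 9.8 = 75.46 N down at 0.234 m → arm 0.761 m, τ = 75.46 × 0.761 = 57.43 N·m counterclockwise.
Net moment of existing loads = 57.43 N·m counterclockwise.
The sandbag weighs 28.5 × 9.8 = 279.3 N and must supply an equal clockwise moment, so its lever arm about the pivot is 57.43 / 279.3 = 0.206 m.
That puts it at 0.995 + 0.206 = 1.2 m from the left end.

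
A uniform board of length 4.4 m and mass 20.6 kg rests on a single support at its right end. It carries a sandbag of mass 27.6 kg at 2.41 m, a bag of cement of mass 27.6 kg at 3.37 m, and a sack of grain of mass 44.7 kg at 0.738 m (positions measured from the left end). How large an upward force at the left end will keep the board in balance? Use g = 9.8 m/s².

About the right end:
Beam weight: 20.6 × 9.8 = 201.9 N down at 2.2 m → arm 2.2 m, τ = 201.9 × 2.2 = 444.2 N·m counterclockwise.
Sandbag: 27.6 × 9.8 = 270.5 N down at 2.41 m → arm 1.99 m, τ = 270.5 × 1.99 = 538.3 N·m counterclockwise.
Bag of cement: 27.6 × 9.8 = 270.5 N down at 3.37 m → arm 1.03 m, τ = 270.5 × 1.03 = 278.6 N·m counterclockwise.
Sack of grain: 44.7 × 9.8 = 438.1 N down at 0.738 m → arm 3.662 m, τ = 438.1 × 3.662 = 1604 N·m counterclockwise.
Net moment of the loads = 2865 N·m counterclockwise.
The upward force F acts at the left end, arm 4.4 m, giving F × 4.4 clockwise.
For rotational equilibrium, F × 4.4 = 2865, so F = 2865 / 4.4 = 651 N.

F ≈ 651 N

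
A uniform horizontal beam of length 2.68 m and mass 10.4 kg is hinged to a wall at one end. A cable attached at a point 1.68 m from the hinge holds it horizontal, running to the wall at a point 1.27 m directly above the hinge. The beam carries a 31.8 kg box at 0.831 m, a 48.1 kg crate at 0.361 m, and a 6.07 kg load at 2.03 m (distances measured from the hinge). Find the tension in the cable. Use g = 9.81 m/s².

Choose the hinge as the axis so the unknown hinge reaction has zero arm there.
Beam weight: 10.4 × 9.81 = 102 N down at 1.34 m → arm 1.34 m, τ = 102 × 1.34 = 136.7 N·m clockwise.
Box: 31.8 × 9.81 = 312 N down at 0.831 m → arm 0.831 m, τ = 312 × 0.831 = 259.3 N·m clockwise.
Crate: 48.1 × 9.81 = 471.9 N down at 0.361 m → arm 0.361 m, τ = 471.9 × 0.361 = 170.4 N·m clockwise.
Load: 6.07 × 9.81 = 59.55 N down at 2.03 m → arm 2.03 m, τ = 59.55 × 2.03 = 120.9 N·m clockwise.
Total clockwise load moment = 687.3 N·m.
The cable tension T acts at 1.68 m; only its component perpendicular to the beam, T sinθ, produces torque. sinθ = h/√(h²+d²) = 1.27/√(1.27²+1.68²) = 0.603.
Στ = 0 ⇒ T × 1.68 × 0.603 = 687.3 ⇒ T = 687.3 / 1.013 = 678 N.

T ≈ 678 N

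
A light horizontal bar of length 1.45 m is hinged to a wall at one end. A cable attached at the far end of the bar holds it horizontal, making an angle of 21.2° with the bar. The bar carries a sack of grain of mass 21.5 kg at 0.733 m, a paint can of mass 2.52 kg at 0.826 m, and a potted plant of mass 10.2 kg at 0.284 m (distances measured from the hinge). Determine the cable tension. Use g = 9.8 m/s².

T ≈ 388 N

Taking torques about the hinge:
Sack of grain: 21.5 × 9.8 = 210.7 N down at 0.733 m → arm 0.733 m, τ = 210.7 × 0.733 = 154.4 N·m clockwise.
Paint can: 2.52 × 9.8 = 24.7 N down at 0.826 m → arm 0.826 m, τ = 24.7 × 0.826 = 20.4 N·m clockwise.
Potted plant: 10.2 × 9.8 = 99.96 N down at 0.284 m → arm 0.284 m, τ = 99.96 × 0.284 = 28.39 N·m clockwise.
Total clockwise load moment = 203.2 N·m.
The cable tension T acts at 1.45 m; only its component perpendicular to the bar, T sinθ, produces torque. sin 21.2° = 0.3616.
For rotational equilibrium, T × 1.45 × 0.3616 = 203.2, so T = 203.2 / 0.5243 = 388 N.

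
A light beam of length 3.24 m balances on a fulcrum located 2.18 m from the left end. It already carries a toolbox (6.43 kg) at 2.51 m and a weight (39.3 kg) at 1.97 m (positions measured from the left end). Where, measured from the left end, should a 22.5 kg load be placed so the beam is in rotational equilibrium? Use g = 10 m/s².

Take moments about the fulcrum (at 2.18 m from the left end).
Toolbox: 6.43 × 10 = 64.3 N down at 2.51 m → arm 0.33 m, τ = 64.3 × 0.33 = 21.22 N·m clockwise.
Weight: 39.3 × 10 = 393 N down at 1.97 m → arm 0.21 m, τ = 393 × 0.21 = 82.53 N·m counterclockwise.
Net moment of existing loads = 61.31 N·m counterclockwise.
The load weighs 22.5 × 10 = 225 N and must supply an equal clockwise moment, so its lever arm about the fulcrum is 61.31 / 225 = 0.272 m.
That puts it at 2.18 + 0.272 = 2.45 m from the left end.

x ≈ 2.45 m from the left end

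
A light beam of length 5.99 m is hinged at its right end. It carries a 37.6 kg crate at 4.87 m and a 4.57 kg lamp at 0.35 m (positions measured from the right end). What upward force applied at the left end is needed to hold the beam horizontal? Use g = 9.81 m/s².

F ≈ 303 N

About the right end:
Crate: 37.6 × 9.81 = 368.9 N down at 4.87 m → arm 4.87 m, τ = 368.9 × 4.87 = 1797 N·m counterclockwise.
Lamp: 4.57 × 9.81 = 44.83 N down at 0.35 m → arm 0.35 m, τ = 44.83 × 0.35 = 15.69 N·m counterclockwise.
Net moment of the loads = 1813 N·m counterclockwise.
The upward force F acts at the left end, arm 5.99 m, giving F × 5.99 clockwise.
Στ = 0 ⇒ F × 5.99 = 1813 ⇒ F = 1813 / 5.99 = 303 N.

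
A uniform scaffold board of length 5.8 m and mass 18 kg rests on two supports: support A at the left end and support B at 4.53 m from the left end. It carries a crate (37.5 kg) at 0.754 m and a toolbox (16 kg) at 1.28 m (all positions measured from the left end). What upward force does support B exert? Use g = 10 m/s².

Take moments about support A.
Beam weight: 18 × 10 = 180 N down at 2.9 m → arm 2.9 m, τ = 180 × 2.9 = 522 N·m clockwise.
Crate: 37.5 × 10 = 375 N down at 0.754 m → arm 0.754 m, τ = 375 × 0.754 = 282.8 N·m clockwise.
Toolbox: 16 × 10 = 160 N down at 1.28 m → arm 1.28 m, τ = 160 × 1.28 = 204.8 N·m clockwise.
Net load moment about support A = 1010 N·m clockwise.
Reaction R at support B is upward at 4.53 m, arm 4.53 m → moment R × 4.53 counterclockwise.
Setting net torque to zero: R × 4.53 = 1010 → R = 223 N.

R_B ≈ 223 N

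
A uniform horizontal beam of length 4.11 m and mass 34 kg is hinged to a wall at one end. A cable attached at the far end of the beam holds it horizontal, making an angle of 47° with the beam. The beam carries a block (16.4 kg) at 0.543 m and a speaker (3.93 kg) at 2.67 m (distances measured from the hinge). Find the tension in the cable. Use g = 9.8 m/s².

T ≈ 291 N

Sum moments about the hinge (the unknown hinge reaction has zero arm there).
Beam weight: 34 × 9.8 = 333.2 N down at 2.055 m → arm 2.055 m, τ = 333.2 × 2.055 = 684.7 N·m clockwise.
Block: 16.4 × 9.8 = 160.7 N down at 0.543 m → arm 0.543 m, τ = 160.7 × 0.543 = 87.26 N·m clockwise.
Speaker: 3.93 × 9.8 = 38.51 N down at 2.67 m → arm 2.67 m, τ = 38.51 × 2.67 = 102.8 N·m clockwise.
Total clockwise load moment = 874.8 N·m.
The cable tension T acts at 4.11 m; only its component perpendicular to the beam, T sinθ, produces torque. sin 47° = 0.7314.
For rotational equilibrium, T × 4.11 × 0.7314 = 874.8, so T = 874.8 / 3.006 = 291 N.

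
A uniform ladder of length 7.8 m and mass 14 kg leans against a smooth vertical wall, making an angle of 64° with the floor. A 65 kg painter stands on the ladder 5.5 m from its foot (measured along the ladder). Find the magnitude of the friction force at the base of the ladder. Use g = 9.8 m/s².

Choose the foot of the ladder as the axis so the floor normal and friction both act there and drop out.
Ladder weight 14×9.8 = 137.2 N acts at 3.9 m along the ladder; its horizontal arm is 3.9·cos64° = 1.71 m → τ = 234.6 N·m clockwise.
Painter: 65×9.8 = 637 N at 5.5 m → arm 2.411 m → τ = 1536 N·m clockwise.
Wall normal N acts horizontally at the top; its moment arm is the height L sinθ = 7.8·sin64° = 7.011 m, counterclockwise.
Balancing moments: N × 7.011 = 1771, giving N = 253 N.
ΣFx = 0: friction at the foot balances the wall's push, so f = N_wall = 253 N.

f ≈ 253 N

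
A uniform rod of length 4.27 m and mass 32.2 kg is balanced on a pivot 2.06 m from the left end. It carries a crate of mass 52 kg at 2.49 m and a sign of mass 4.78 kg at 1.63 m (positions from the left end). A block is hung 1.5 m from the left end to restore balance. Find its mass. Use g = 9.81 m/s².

m ≈ 40.6 kg

About the pivot (at 2.06 m from the left end):
Beam weight: 32.2 × 9.81 = 315.9 N down at 2.135 m → arm 0.075 m, τ = 315.9 × 0.075 = 23.69 N·m clockwise.
Crate: 52 × 9.81 = 510.1 N down at 2.49 m → arm 0.43 m, τ = 510.1 × 0.43 = 219.3 N·m clockwise.
Sign: 4.78 × 9.81 = 46.89 N down at 1.63 m → arm 0.43 m, τ = 46.89 × 0.43 = 20.16 N·m counterclockwise.
Net moment of known loads = 222.8 N·m clockwise.
An unknown mass m at 1.5 m has arm 0.56 m; its moment is m·g·0.56 counterclockwise.
Στ = 0 ⇒ m × 9.81 × 0.56 = 222.8 ⇒ m = 222.8 / (9.81 × 0.56) = 40.6 kg.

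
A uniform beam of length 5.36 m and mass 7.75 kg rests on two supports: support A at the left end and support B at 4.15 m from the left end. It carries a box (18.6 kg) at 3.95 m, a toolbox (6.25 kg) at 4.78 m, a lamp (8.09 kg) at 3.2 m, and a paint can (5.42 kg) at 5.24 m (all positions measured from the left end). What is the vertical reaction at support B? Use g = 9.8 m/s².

About support A:
Beam weight: 7.75 × 9.8 = 75.95 N down at 2.68 m → arm 2.68 m, τ = 75.95 × 2.68 = 203.5 N·m clockwise.
Box: 18.6 × 9.8 = 182.3 N down at 3.95 m → arm 3.95 m, τ = 182.3 × 3.95 = 720.1 N·m clockwise.
Toolbox: 6.25 × 9.8 = 61.25 N down at 4.78 m → arm 4.78 m, τ = 61.25 × 4.78 = 292.8 N·m clockwise.
Lamp: 8.09 × 9.8 = 79.28 N down at 3.2 m → arm 3.2 m, τ = 79.28 × 3.2 = 253.7 N·m clockwise.
Paint can: 5.42 × 9.8 = 53.12 N down at 5.24 m → arm 5.24 m, τ = 53.12 × 5.24 = 278.3 N·m clockwise.
Net load moment about support A = 1748 N·m clockwise.
Reaction R at support B is upward at 4.15 m, arm 4.15 m → moment R × 4.15 counterclockwise.
For rotational equilibrium, R × 4.15 = 1748, so R = 421 N.

R_B ≈ 421 N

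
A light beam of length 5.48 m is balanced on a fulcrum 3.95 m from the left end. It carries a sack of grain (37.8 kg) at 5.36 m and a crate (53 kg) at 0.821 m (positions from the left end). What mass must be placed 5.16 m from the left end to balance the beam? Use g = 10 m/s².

m ≈ 93 kg

Choose the fulcrum (at 3.95 m from the left end) as the axis so the support reaction has zero arm there.
Sack of grain: 37.8 × 10 = 378 N down at 5.36 m → arm 1.41 m, τ = 378 × 1.41 = 533 N·m clockwise.
Crate: 53 × 10 = 530 N down at 0.821 m → arm 3.129 m, τ = 530 × 3.129 = 1658 N·m counterclockwise.
Net moment of known loads = 1125 N·m counterclockwise.
An unknown mass m at 5.16 m has arm 1.21 m; its moment is m·g·1.21 clockwise.
For rotational equilibrium, m × 10 × 1.21 = 1125, so m = 1125 / (10 × 1.21) = 93 kg.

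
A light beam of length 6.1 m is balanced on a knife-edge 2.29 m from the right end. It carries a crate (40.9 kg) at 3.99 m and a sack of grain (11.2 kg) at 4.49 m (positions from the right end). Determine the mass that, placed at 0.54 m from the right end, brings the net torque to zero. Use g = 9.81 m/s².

m ≈ 53.8 kg

Sum moments about the knife-edge (at 2.29 m from the right end) (the support reaction has zero arm there).
Crate: 40.9 × 9.81 = 401.2 N down at 3.99 m → arm 1.7 m, τ = 401.2 × 1.7 = 682 N·m counterclockwise.
Sack of grain: 11.2 × 9.81 = 109.9 N down at 4.49 m → arm 2.2 m, τ = 109.9 × 2.2 = 241.8 N·m counterclockwise.
Net moment of known loads = 923.8 N·m counterclockwise.
An unknown mass m at 0.54 m has arm 1.75 m; its moment is m·g·1.75 clockwise.
For rotational equilibrium, m × 9.81 × 1.75 = 923.8, so m = 923.8 / (9.81 × 1.75) = 53.8 kg.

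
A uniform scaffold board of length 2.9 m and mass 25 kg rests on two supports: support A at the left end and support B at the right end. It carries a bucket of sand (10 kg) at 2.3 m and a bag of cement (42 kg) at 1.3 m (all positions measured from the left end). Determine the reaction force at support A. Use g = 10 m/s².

About support B:
Beam weight: 25 × 10 = 250 N down at 1.45 m → arm 1.45 m, τ = 250 × 1.45 = 362.5 N·m counterclockwise.
Bucket of sand: 10 × 10 = 100 N down at 2.3 m → arm 0.6 m, τ = 100 × 0.6 = 60 N·m counterclockwise.
Bag of cement: 42 × 10 = 420 N down at 1.3 m → arm 1.6 m, τ = 420 × 1.6 = 672 N·m counterclockwise.
Net load moment about support B = 1094 N·m counterclockwise.
Reaction R at support A is upward at 0 m, arm 2.9 m → moment R × 2.9 clockwise.
Setting net torque to zero: R × 2.9 = 1094 → R = 377 N.

R_A ≈ 377 N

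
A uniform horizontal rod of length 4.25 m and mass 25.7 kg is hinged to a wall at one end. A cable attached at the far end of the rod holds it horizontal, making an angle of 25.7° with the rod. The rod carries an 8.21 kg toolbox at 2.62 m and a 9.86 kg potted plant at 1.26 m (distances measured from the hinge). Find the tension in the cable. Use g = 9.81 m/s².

T ≈ 471 N

Sum moments about the hinge (the unknown hinge reaction has zero arm there).
Beam weight: 25.7 × 9.81 = 252.1 N down at 2.125 m → arm 2.125 m, τ = 252.1 × 2.125 = 535.7 N·m clockwise.
Toolbox: 8.21 × 9.81 = 80.54 N down at 2.62 m → arm 2.62 m, τ = 80.54 × 2.62 = 211 N·m clockwise.
Potted plant: 9.86 × 9.81 = 96.73 N down at 1.26 m → arm 1.26 m, τ = 96.73 × 1.26 = 121.9 N·m clockwise.
Total clockwise load moment = 868.6 N·m.
The cable tension T acts at 4.25 m; only its component perpendicular to the rod, T sinθ, produces torque. sin 25.7° = 0.4337.
Στ = 0 ⇒ T × 4.25 × 0.4337 = 868.6 ⇒ T = 868.6 / 1.843 = 471 N.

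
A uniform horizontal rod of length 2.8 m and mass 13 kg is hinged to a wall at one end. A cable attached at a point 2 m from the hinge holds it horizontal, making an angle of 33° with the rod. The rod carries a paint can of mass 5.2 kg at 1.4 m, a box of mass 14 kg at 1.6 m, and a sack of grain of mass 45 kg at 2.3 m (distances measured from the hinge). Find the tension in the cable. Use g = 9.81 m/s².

Take moments about the hinge.
Beam weight: 13 × 9.81 = 127.5 N down at 1.4 m → arm 1.4 m, τ = 127.5 × 1.4 = 178.5 N·m clockwise.
Paint can: 5.2 × 9.81 = 51.01 N down at 1.4 m → arm 1.4 m, τ = 51.01 × 1.4 = 71.41 N·m clockwise.
Box: 14 × 9.81 = 137.3 N down at 1.6 m → arm 1.6 m, τ = 137.3 × 1.6 = 219.7 N·m clockwise.
Sack of grain: 45 × 9.81 = 441.5 N down at 2.3 m → arm 2.3 m, τ = 441.5 × 2.3 = 1015 N·m clockwise.
Total clockwise load moment = 1485 N·m.
The cable tension T acts at 2 m; only its component perpendicular to the rod, T sinθ, produces torque. sin 33° = 0.5446.
Balancing moments: T × 2 × 0.5446 = 1485, giving T = 1485 / 1.089 = 1360 N.

T ≈ 1360 N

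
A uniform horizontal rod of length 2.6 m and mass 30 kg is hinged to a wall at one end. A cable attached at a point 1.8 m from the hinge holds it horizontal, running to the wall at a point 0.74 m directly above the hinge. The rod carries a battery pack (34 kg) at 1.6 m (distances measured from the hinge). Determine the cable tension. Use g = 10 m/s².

T ≈ 1360 N

Taking torques about the hinge:
Beam weight: 30 × 10 = 300 N down at 1.3 m → arm 1.3 m, τ = 300 × 1.3 = 390 N·m clockwise.
Battery pack: 34 × 10 = 340 N down at 1.6 m → arm 1.6 m, τ = 340 × 1.6 = 544 N·m clockwise.
Total clockwise load moment = 934 N·m.
The cable tension T acts at 1.8 m; only its component perpendicular to the rod, T sinθ, produces torque. sinθ = h/√(h²+d²) = 0.74/√(0.74²+1.8²) = 0.3802.
Balancing moments: T × 1.8 × 0.3802 = 934, giving T = 934 / 0.6844 = 1360 N.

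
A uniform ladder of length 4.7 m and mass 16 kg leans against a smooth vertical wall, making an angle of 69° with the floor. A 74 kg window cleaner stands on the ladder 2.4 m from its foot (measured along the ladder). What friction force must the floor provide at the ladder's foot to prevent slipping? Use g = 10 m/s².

f ≈ 176 N

Choose the foot of the ladder as the axis so the floor normal and friction both act there and drop out.
Ladder weight 16×10 = 160 N acts at 2.35 m along the ladder; its horizontal arm is 2.35·cos69° = 0.8422 m → τ = 134.8 N·m clockwise.
Window cleaner: 74×10 = 740 N at 2.4 m → arm 0.8601 m → τ = 636.5 N·m clockwise.
Wall normal N acts horizontally at the top; its moment arm is the height L sinθ = 4.7·sin69° = 4.388 m, counterclockwise.
Στ = 0 ⇒ N × 4.388 = 771.3 ⇒ N = 176 N.
ΣFx = 0: friction at the foot balances the wall's push, so f = N_wall = 176 N.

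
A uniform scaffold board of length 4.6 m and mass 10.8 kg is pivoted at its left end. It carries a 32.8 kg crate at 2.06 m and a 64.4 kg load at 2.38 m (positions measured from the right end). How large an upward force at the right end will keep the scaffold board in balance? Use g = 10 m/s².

About the left end:
Beam weight: 10.8 × 10 = 108 N down at 2.3 m → arm 2.3 m, τ = 108 × 2.3 = 248.4 N·m clockwise.
Crate: 32.8 × 10 = 328 N down at 2.06 m → arm 2.54 m, τ = 328 × 2.54 = 833.1 N·m clockwise.
Load: 64.4 × 10 = 644 N down at 2.38 m → arm 2.22 m, τ = 644 × 2.22 = 1430 N·m clockwise.
Net moment of the loads = 2512 N·m clockwise.
The upward force F acts at the right end, arm 4.6 m, giving F × 4.6 counterclockwise.
Balancing moments: F × 4.6 = 2512, giving F = 2512 / 4.6 = 546 N.

F ≈ 546 N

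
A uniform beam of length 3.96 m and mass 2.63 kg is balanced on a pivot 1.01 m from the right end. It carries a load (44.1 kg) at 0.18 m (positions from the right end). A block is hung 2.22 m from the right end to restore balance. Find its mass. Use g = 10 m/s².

m ≈ 28.1 kg

Take moments about the pivot (at 1.01 m from the right end).
Beam weight: 2.63 × 10 = 26.3 N down at 1.98 m → arm 0.97 m, τ = 26.3 × 0.97 = 25.51 N·m counterclockwise.
Load: 44.1 × 10 = 441 N down at 0.18 m → arm 0.83 m, τ = 441 × 0.83 = 366 N·m clockwise.
Net moment of known loads = 340.5 N·m clockwise.
An unknown mass m at 2.22 m has arm 1.21 m; its moment is m·g·1.21 counterclockwise.
For rotational equilibrium, m × 10 × 1.21 = 340.5, so m = 340.5 / (10 × 1.21) = 28.1 kg.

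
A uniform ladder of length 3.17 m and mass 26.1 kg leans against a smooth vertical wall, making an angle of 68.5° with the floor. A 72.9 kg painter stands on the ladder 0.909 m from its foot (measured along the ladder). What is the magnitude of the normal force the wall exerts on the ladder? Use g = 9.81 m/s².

Take moments about the foot of the ladder.
Ladder weight 26.1×9.81 = 256 N acts at 1.585 m along the ladder; its horizontal arm is 1.585·cos68.5° = 0.5809 m → τ = 148.7 N·m clockwise.
Painter: 72.9×9.81 = 715.1 N at 0.909 m → arm 0.3331 m → τ = 238.2 N·m clockwise.
Wall normal N acts horizontally at the top; its moment arm is the height L sinθ = 3.17·sin68.5° = 2.949 m, counterclockwise.
Balancing moments: N × 2.949 = 386.9, giving N = 131 N.

N_wall ≈ 131 N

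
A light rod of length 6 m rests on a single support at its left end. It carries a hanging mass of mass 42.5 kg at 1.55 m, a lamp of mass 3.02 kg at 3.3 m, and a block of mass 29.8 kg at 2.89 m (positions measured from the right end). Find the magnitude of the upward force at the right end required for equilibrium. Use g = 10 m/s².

F ≈ 483 N

Choose the left end as the axis so the unknown pivot reaction has zero arm there.
Hanging mass: 42.5 × 10 = 425 N down at 1.55 m → arm 4.45 m, τ = 425 × 4.45 = 1891 N·m clockwise.
Lamp: 3.02 × 10 = 30.2 N down at 3.3 m → arm 2.7 m, τ = 30.2 × 2.7 = 81.54 N·m clockwise.
Block: 29.8 × 10 = 298 N down at 2.89 m → arm 3.11 m, τ = 298 × 3.11 = 926.8 N·m clockwise.
Net moment of the loads = 2899 N·m clockwise.
The upward force F acts at the right end, arm 6 m, giving F × 6 counterclockwise.
Setting net torque to zero: F × 6 = 2899 → F = 2899 / 6 = 483 N.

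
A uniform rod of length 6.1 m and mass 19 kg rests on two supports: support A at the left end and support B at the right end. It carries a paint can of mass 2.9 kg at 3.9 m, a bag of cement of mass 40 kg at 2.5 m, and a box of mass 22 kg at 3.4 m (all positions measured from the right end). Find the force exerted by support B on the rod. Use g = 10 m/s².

About support A:
Beam weight: 19 × 10 = 190 N down at 3.05 m → arm 3.05 m, τ = 190 × 3.05 = 579.5 N·m clockwise.
Paint can: 2.9 × 10 = 29 N down at 3.9 m → arm 2.2 m, τ = 29 × 2.2 = 63.8 N·m clockwise.
Bag of cement: 40 × 10 = 400 N down at 2.5 m → arm 3.6 m, τ = 400 × 3.6 = 1440 N·m clockwise.
Box: 22 × 10 = 220 N down at 3.4 m → arm 2.7 m, τ = 220 × 2.7 = 594 N·m clockwise.
Net load moment about support A = 2677 N·m clockwise.
Reaction R at support B is upward at 0 m, arm 6.1 m → moment R × 6.1 counterclockwise.
For rotational equilibrium, R × 6.1 = 2677, so R = 439 N.

R_B ≈ 439 N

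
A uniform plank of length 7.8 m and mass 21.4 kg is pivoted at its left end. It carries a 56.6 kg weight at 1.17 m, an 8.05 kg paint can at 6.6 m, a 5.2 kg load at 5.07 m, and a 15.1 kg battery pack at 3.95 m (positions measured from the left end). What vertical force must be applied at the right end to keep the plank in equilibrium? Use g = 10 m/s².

F ≈ 370 N

Taking torques about the left end:
Beam weight: 21.4 × 10 = 214 N down at 3.9 m → arm 3.9 m, τ = 214 × 3.9 = 834.6 N·m clockwise.
Weight: 56.6 × 10 = 566 N down at 1.17 m → arm 1.17 m, τ = 566 × 1.17 = 662.2 N·m clockwise.
Paint can: 8.05 × 10 = 80.5 N down at 6.6 m → arm 6.6 m, τ = 80.5 × 6.6 = 531.3 N·m clockwise.
Load: 5.2 × 10 = 52 N down at 5.07 m → arm 5.07 m, τ = 52 × 5.07 = 263.6 N·m clockwise.
Battery pack: 15.1 × 10 = 151 N down at 3.95 m → arm 3.95 m, τ = 151 × 3.95 = 596.5 N·m clockwise.
Net moment of the loads = 2888 N·m clockwise.
The upward force F acts at the right end, arm 7.8 m, giving F × 7.8 counterclockwise.
For rotational equilibrium, F × 7.8 = 2888, so F = 2888 / 7.8 = 370 N.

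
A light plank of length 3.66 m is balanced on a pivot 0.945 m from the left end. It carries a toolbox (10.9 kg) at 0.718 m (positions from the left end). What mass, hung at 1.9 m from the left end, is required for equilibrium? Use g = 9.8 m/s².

m ≈ 2.59 kg

Taking torques about the pivot (at 0.945 m from the left end):
Toolbox: 10.9 × 9.8 = 106.8 N down at 0.718 m → arm 0.227 m, τ = 106.8 × 0.227 = 24.24 N·m counterclockwise.
Net moment of known loads = 24.24 N·m counterclockwise.
An unknown mass m at 1.9 m has arm 0.955 m; its moment is m·g·0.955 clockwise.
Setting net torque to zero: m × 9.8 × 0.955 = 24.24 → m = 24.24 / (9.8 × 0.955) = 2.59 kg.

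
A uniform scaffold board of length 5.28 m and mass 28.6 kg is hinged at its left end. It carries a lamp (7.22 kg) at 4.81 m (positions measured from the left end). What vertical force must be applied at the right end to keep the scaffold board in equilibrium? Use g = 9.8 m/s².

F ≈ 205 N

About the left end:
Beam weight: 28.6 × 9.8 = 280.3 N down at 2.64 m → arm 2.64 m, τ = 280.3 × 2.64 = 740 N·m clockwise.
Lamp: 7.22 × 9.8 = 70.76 N down at 4.81 m → arm 4.81 m, τ = 70.76 × 4.81 = 340.4 N·m clockwise.
Net moment of the loads = 1080 N·m clockwise.
The upward force F acts at the right end, arm 5.28 m, giving F × 5.28 counterclockwise.
Setting net torque to zero: F × 5.28 = 1080 → F = 1080 / 5.28 = 205 N.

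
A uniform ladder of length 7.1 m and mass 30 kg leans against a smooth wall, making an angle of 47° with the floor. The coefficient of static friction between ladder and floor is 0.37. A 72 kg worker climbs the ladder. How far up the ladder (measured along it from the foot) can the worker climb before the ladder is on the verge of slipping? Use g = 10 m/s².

d ≈ 2.51 m

Taking torques about the foot of the ladder:
Ladder weight 30×10 = 300 N acts at 3.55 m along the ladder; its horizontal arm is 3.55·cos47° = 2.421 m → τ = 726.3 N·m clockwise.
Worker weight 72×10 = 720 N at distance d → arm d·cos47° → τ = 720·d·0.682 clockwise.
Wall normal N at the top has arm L sinθ = 5.193 m counterclockwise, so Στ = 0 gives N·5.193 = 726.3 + 491·d.
ΣFy = 0 ⇒ N_floor = 1020 N, so the maximum friction is μ_s·N_floor = 0.37×1020 = 377.4 N. ΣFx = 0 ⇒ N_wall = f, so at the slipping point N = 377.4 N.
Substituting: 377.4×5.193 = 726.3 + 491·d ⇒ d = (1960 − 726.3) / 491 = 2.51 m.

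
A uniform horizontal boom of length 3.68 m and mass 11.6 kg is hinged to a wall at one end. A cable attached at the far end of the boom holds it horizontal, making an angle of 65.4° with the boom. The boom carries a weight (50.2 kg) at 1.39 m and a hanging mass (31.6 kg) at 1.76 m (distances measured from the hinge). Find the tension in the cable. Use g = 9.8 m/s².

T ≈ 430 N

Taking torques about the hinge:
Beam weight: 11.6 × 9.8 = 113.7 N down at 1.84 m → arm 1.84 m, τ = 113.7 × 1.84 = 209.2 N·m clockwise.
Weight: 50.2 × 9.8 = 492 N down at 1.39 m → arm 1.39 m, τ = 492 × 1.39 = 683.9 N·m clockwise.
Hanging mass: 31.6 × 9.8 = 309.7 N down at 1.76 m → arm 1.76 m, τ = 309.7 × 1.76 = 545.1 N·m clockwise.
Total clockwise load moment = 1438 N·m.
The cable tension T acts at 3.68 m; only its component perpendicular to the boom, T sinθ, produces torque. sin 65.4° = 0.9092.
Στ = 0 ⇒ T × 3.68 × 0.9092 = 1438 ⇒ T = 1438 / 3.346 = 430 N.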